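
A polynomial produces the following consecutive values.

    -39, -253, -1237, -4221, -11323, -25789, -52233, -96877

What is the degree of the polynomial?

5

Δ: -214, -984, -2984, -7102, -14466, -26444, -44644
Δ²: -770, -2000, -4118, -7364, -11978, -18200
Δ³: -1230, -2118, -3246, -4614, -6222
Δ⁴: -888, -1128, -1368, -1608
Δ⁵: -240, -240, -240
The fifth differences are constant, so the polynomial has degree 5.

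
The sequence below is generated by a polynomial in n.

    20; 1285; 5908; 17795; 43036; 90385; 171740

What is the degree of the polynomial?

Δ: 1265, 4623, 11887, 25241, 47349, 81355
Δ²: 3358, 7264, 13354, 22108, 34006
Δ³: 3906, 6090, 8754, 11898
Δ⁴: 2184, 2664, 3144
Δ⁵: 480, 480
The fifth differences are constant, so the polynomial has degree 5.

5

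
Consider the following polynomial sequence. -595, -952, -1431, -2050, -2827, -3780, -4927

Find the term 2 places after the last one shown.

-7875

-357, -479, -619, -777, -953, -1147
-122, -140, -158, -176, -194
-18, -18, -18, -18
The third differences are constant (-18).
-194 − 18 = -212;  -1147 − 212 = -1359;  -4927 − 1359 = -6286
-212 − 18 = -230;  -1359 − 230 = -1589;  -6286 − 1589 = -7875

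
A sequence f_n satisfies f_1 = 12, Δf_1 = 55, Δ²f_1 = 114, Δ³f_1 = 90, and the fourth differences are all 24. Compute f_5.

1300

Build the table forward from the leading diagonal:
D4: 24, 24, 24, 24, 24
D3: 90, 114, 138, 162, 186
D2: 114, 204, 318, 456, 618
D1: 55, 169, 373, 691, 1147
f: 12, 67, 236, 609, 1300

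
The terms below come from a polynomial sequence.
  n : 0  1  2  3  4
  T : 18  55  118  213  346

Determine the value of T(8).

Δ: 37 , 63 , 95 , 133
Δ²: 26 , 32 , 38
Δ³: 6 , 6
Constant third difference = 6, so extend:
38 + 6 = 44;  133 + 44 = 177;  346 + 177 = 523
44 + 6 = 50;  177 + 50 = 227;  523 + 227 = 750
50 + 6 = 56;  227 + 56 = 283;  750 + 283 = 1033
56 + 6 = 62;  283 + 62 = 345;  1033 + 345 = 1378

1378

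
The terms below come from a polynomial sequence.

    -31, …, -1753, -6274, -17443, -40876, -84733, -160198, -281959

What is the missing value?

-328

Using the last 7 terms:
-4521, -11169, -23433, -43857, -75465, -121761
-6648, -12264, -20424, -31608, -46296
-5616, -8160, -11184, -14688
-2544, -3024, -3504
-480, -480
Constant fifth difference = -480.
Extend backward: -2544 + 480 = -2064;  -5616 + 2064 = -3552;  -6648 + 3552 = -3096;  -4521 + 3096 = -1425;  -1753 + 1425 = -328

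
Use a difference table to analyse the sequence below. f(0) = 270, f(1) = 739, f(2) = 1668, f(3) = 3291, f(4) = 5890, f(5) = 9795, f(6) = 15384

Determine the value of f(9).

469  929  1623  2599  3905  5589
460  694  976  1306  1684
234  282  330  378
48  48  48
Fourth differences constant at 48.
378 + 48 = 426;  1684 + 426 = 2110;  5589 + 2110 = 7699;  15384 + 7699 = 23083
426 + 48 = 474;  2110 + 474 = 2584;  7699 + 2584 = 10283;  23083 + 10283 = 33366
474 + 48 = 522;  2584 + 522 = 3106;  10283 + 3106 = 13389;  33366 + 13389 = 46755

46755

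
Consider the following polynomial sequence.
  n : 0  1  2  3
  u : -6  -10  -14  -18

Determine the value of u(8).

-4, -4, -4
Constant first difference = -4, so extend:
-18 − 4 = -22
-22 − 4 = -26
-26 − 4 = -30
-30 − 4 = -34
-34 − 4 = -38

-38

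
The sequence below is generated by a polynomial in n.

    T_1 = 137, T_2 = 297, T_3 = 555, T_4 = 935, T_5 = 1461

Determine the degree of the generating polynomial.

Δ: 160, 258, 380, 526
Δ²: 98, 122, 146
Δ³: 24, 24
The third differences are constant, so the polynomial has degree 3.

3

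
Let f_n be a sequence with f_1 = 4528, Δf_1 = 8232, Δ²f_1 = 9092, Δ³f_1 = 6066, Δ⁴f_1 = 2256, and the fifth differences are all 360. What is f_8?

Build the table forward from the leading diagonal:
D5: 360, 360, 360, 360, 360, 360, 360, 360
D4: 2256, 2616, 2976, 3336, 3696, 4056, 4416, 4776
D3: 6066, 8322, 10938, 13914, 17250, 20946, 25002, 29418
D2: 9092, 15158, 23480, 34418, 48332, 65582, 86528, 111530
D1: 8232, 17324, 32482, 55962, 90380, 138712, 204294, 290822
f: 4528, 12760, 30084, 62566, 118528, 208908, 347620, 551914

551914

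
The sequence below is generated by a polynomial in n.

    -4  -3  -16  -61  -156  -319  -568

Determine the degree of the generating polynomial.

3

1, -13, -45, -95, -163, -249
-14, -32, -50, -68, -86
-18, -18, -18, -18
The third differences are constant, so the polynomial has degree 3.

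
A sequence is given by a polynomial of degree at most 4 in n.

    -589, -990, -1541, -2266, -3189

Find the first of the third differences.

-24

First differences: -401, -551, -725, -923
Second differences: -150, -174, -198
Third differences: -24, -24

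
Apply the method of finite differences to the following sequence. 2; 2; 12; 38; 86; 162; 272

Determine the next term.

D1: 0, 10, 26, 48, 76, 110
D2: 10, 16, 22, 28, 34
D3: 6, 6, 6, 6
The third differences are constant (6).
34 + 6 = 40;  110 + 40 = 150;  272 + 150 = 422

422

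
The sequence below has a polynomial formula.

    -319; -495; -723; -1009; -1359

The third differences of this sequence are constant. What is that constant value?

-6

D1: -176, -228, -286, -350
D2: -52, -58, -64
D3: -6, -6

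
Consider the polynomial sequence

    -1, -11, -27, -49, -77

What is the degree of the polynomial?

2

First differences: -10, -16, -22, -28
Second differences: -6, -6, -6
The second differences are constant, so the polynomial has degree 2.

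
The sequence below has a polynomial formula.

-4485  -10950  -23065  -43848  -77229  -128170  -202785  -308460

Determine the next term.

-453973

Δ: -6465  -12115  -20783  -33381  -50941  -74615  -105675
Δ²: -5650  -8668  -12598  -17560  -23674  -31060
Δ³: -3018  -3930  -4962  -6114  -7386
Δ⁴: -912  -1032  -1152  -1272
Δ⁵: -120  -120  -120
The fifth differences are constant (-120).
-1272 − 120 = -1392;  -7386 − 1392 = -8778;  -31060 − 8778 = -39838;  -105675 − 39838 = -145513;  -308460 − 145513 = -453973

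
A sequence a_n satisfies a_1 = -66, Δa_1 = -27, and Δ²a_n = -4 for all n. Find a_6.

Build the table forward from the leading diagonal:
D2: -4, -4, -4, -4, -4, -4
D1: -27, -31, -35, -39, -43, -47
a: -66, -93, -124, -159, -198, -241

-241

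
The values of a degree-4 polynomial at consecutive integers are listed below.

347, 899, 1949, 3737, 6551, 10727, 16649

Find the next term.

24749

Δ: 552, 1050, 1788, 2814, 4176, 5922
Δ²: 498, 738, 1026, 1362, 1746
Δ³: 240, 288, 336, 384
Δ⁴: 48, 48, 48
The fourth differences are constant (48).
384 + 48 = 432;  1746 + 432 = 2178;  5922 + 2178 = 8100;  16649 + 8100 = 24749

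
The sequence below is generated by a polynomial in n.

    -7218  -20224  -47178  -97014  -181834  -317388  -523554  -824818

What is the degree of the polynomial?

First differences: -13006, -26954, -49836, -84820, -135554, -206166, -301264
Second differences: -13948, -22882, -34984, -50734, -70612, -95098
Third differences: -8934, -12102, -15750, -19878, -24486
Fourth differences: -3168, -3648, -4128, -4608
Fifth differences: -480, -480, -480
The fifth differences are constant, so the polynomial has degree 5.

5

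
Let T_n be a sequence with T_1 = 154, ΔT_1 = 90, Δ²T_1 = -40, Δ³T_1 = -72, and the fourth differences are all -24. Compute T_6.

-636

Build the table forward from the leading diagonal:
D4: -24  -24  -24  -24  -24  -24
D3: -72  -96  -120  -144  -168  -192
D2: -40  -112  -208  -328  -472  -640
D1: 90  50  -62  -270  -598  -1070
T: 154  244  294  232  -38  -636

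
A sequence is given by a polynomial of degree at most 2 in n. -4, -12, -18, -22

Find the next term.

-24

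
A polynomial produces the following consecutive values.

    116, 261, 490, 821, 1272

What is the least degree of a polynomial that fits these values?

3

145, 229, 331, 451
84, 102, 120
18, 18
The third differences are constant, so the polynomial has degree 3.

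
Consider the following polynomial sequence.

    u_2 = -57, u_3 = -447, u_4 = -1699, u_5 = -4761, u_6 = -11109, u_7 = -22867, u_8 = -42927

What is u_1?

11

D1: -390  -1252  -3062  -6348  -11758  -20060
D2: -862  -1810  -3286  -5410  -8302
D3: -948  -1476  -2124  -2892
D4: -528  -648  -768
D5: -120  -120
The fifth differences are constant at -120.
Work back: -528 + 120 = -408;  -948 + 408 = -540;  -862 + 540 = -322;  -390 + 322 = -68;  -57 + 68 = 11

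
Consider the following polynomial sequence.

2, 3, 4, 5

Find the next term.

1 , 1 , 1
The first differences are constant (1).
5 + 1 = 6

6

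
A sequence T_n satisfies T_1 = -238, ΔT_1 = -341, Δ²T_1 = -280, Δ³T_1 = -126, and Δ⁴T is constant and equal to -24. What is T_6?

-6123

Build the table forward from the leading diagonal:
D4: -24  -24  -24  -24  -24  -24
D3: -126  -150  -174  -198  -222  -246
D2: -280  -406  -556  -730  -928  -1150
D1: -341  -621  -1027  -1583  -2313  -3241
T: -238  -579  -1200  -2227  -3810  -6123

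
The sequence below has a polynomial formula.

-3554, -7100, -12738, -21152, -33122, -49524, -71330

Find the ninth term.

D1: -3546  -5638  -8414  -11970  -16402  -21806
D2: -2092  -2776  -3556  -4432  -5404
D3: -684  -780  -876  -972
D4: -96  -96  -96
The fourth differences are constant (-96).
-972 − 96 = -1068;  -5404 − 1068 = -6472;  -21806 − 6472 = -28278;  -71330 − 28278 = -99608
-1068 − 96 = -1164;  -6472 − 1164 = -7636;  -28278 − 7636 = -35914;  -99608 − 35914 = -135522

-135522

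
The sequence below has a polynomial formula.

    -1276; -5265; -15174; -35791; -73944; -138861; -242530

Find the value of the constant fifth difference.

-360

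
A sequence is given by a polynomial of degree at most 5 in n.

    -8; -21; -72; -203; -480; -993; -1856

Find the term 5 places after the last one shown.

-17091

First differences: -13, -51, -131, -277, -513, -863
Second differences: -38, -80, -146, -236, -350
Third differences: -42, -66, -90, -114
Fourth differences: -24, -24, -24
Constant fourth difference = -24, so extend:
-114 − 24 = -138;  -350 − 138 = -488;  -863 − 488 = -1351;  -1856 − 1351 = -3207
-138 − 24 = -162;  -488 − 162 = -650;  -1351 − 650 = -2001;  -3207 − 2001 = -5208
-162 − 24 = -186;  -650 − 186 = -836;  -2001 − 836 = -2837;  -5208 − 2837 = -8045
-186 − 24 = -210;  -836 − 210 = -1046;  -2837 − 1046 = -3883;  -8045 − 3883 = -11928
-210 − 24 = -234;  -1046 − 234 = -1280;  -3883 − 1280 = -5163;  -11928 − 5163 = -17091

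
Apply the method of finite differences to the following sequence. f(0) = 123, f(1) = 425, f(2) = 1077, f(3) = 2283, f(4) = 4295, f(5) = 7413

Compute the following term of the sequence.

First differences: 302, 652, 1206, 2012, 3118
Second differences: 350, 554, 806, 1106
Third differences: 204, 252, 300
Fourth differences: 48, 48
Fourth differences constant at 48.
300 + 48 = 348;  1106 + 348 = 1454;  3118 + 1454 = 4572;  7413 + 4572 = 11985

11985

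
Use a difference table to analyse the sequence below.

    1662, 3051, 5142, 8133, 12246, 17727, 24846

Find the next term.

33897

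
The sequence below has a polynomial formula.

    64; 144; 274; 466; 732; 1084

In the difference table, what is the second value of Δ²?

D1: 80, 130, 192, 266, 352
D2: 50, 62, 74, 86
D3: 12, 12, 12

62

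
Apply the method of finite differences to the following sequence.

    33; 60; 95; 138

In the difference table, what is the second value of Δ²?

8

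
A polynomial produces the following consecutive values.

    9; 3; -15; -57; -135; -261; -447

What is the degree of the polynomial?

Δ: -6, -18, -42, -78, -126, -186
Δ²: -12, -24, -36, -48, -60
Δ³: -12, -12, -12, -12
The third differences are constant, so the polynomial has degree 3.

3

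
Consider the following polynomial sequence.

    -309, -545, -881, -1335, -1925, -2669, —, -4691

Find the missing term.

Using the first 6 terms:
Δ: -236, -336, -454, -590, -744
Δ²: -100, -118, -136, -154
Δ³: -18, -18, -18
Constant third difference = -18.
Extend forward: -154 − 18 = -172;  -744 − 172 = -916;  -2669 − 916 = -3585

-3585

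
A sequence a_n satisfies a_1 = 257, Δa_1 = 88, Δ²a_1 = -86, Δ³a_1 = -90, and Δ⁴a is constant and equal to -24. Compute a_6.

-1183

Build the table forward from the leading diagonal:
Δ⁴: -24  -24  -24  -24  -24  -24
Δ³: -90  -114  -138  -162  -186  -210
Δ²: -86  -176  -290  -428  -590  -776
Δ: 88  2  -174  -464  -892  -1482
a: 257  345  347  173  -291  -1183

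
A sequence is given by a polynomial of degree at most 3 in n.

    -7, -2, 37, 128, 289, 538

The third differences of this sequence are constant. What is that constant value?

18

First differences: 5, 39, 91, 161, 249
Second differences: 34, 52, 70, 88
Third differences: 18, 18, 18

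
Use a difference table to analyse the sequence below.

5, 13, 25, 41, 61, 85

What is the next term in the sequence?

8, 12, 16, 20, 24
4, 4, 4, 4
Second differences constant at 4.
24 + 4 = 28;  85 + 28 = 113

113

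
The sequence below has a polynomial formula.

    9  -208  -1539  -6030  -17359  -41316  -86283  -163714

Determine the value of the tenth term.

-480024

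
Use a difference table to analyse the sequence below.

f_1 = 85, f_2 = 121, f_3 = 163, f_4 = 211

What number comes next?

D1: 36  42  48
D2: 6  6
Constant second difference = 6, so extend:
48 + 6 = 54;  211 + 54 = 265

265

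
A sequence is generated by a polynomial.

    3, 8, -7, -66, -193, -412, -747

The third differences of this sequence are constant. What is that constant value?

First differences: 5, -15, -59, -127, -219, -335
Second differences: -20, -44, -68, -92, -116
Third differences: -24, -24, -24, -24

-24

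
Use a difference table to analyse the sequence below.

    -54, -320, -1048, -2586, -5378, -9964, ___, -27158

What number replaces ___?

Using the first 6 terms:
D1: -266, -728, -1538, -2792, -4586
D2: -462, -810, -1254, -1794
D3: -348, -444, -540
D4: -96, -96
Constant fourth difference = -96.
Extend forward: -540 − 96 = -636;  -1794 − 636 = -2430;  -4586 − 2430 = -7016;  -9964 − 7016 = -16980

-16980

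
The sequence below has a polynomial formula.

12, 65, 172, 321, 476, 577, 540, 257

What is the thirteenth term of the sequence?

-10308

Δ: 53  107  149  155  101  -37  -283
Δ²: 54  42  6  -54  -138  -246
Δ³: -12  -36  -60  -84  -108
Δ⁴: -24  -24  -24  -24
Constant fourth difference = -24, so extend:
-108 − 24 = -132;  -246 − 132 = -378;  -283 − 378 = -661;  257 − 661 = -404
-132 − 24 = -156;  -378 − 156 = -534;  -661 − 534 = -1195;  -404 − 1195 = -1599
-156 − 24 = -180;  -534 − 180 = -714;  -1195 − 714 = -1909;  -1599 − 1909 = -3508
-180 − 24 = -204;  -714 − 204 = -918;  -1909 − 918 = -2827;  -3508 − 2827 = -6335
-204 − 24 = -228;  -918 − 228 = -1146;  -2827 − 1146 = -3973;  -6335 − 3973 = -10308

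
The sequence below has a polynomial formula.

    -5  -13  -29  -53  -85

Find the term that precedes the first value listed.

-8  -16  -24  -32
-8  -8  -8
The second differences are constant at -8.
Work back: -8 + 8 = 0;  -5 + 0 = -5

-5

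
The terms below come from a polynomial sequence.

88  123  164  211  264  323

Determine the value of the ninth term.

Δ: 35, 41, 47, 53, 59
Δ²: 6, 6, 6, 6
The second differences are constant (6).
59 + 6 = 65;  323 + 65 = 388
65 + 6 = 71;  388 + 71 = 459
71 + 6 = 77;  459 + 77 = 536

536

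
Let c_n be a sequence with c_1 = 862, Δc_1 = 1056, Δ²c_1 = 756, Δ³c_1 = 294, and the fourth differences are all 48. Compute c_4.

6592

Build the table forward from the leading diagonal:
Δ⁴: 48  48  48  48
Δ³: 294  342  390  438
Δ²: 756  1050  1392  1782
Δ: 1056  1812  2862  4254
c: 862  1918  3730  6592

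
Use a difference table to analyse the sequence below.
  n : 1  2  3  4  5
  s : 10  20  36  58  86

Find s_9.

10 , 16 , 22 , 28
6 , 6 , 6
Constant second difference = 6, so extend:
28 + 6 = 34;  86 + 34 = 120
34 + 6 = 40;  120 + 40 = 160
40 + 6 = 46;  160 + 46 = 206
46 + 6 = 52;  206 + 52 = 258

258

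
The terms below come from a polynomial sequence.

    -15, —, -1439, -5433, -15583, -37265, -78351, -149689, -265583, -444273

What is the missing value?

-241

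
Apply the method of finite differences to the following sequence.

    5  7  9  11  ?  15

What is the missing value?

13

Using the first 4 terms:
Δ: 2  2  2
Constant first difference = 2.
Extend forward: 11 + 2 = 13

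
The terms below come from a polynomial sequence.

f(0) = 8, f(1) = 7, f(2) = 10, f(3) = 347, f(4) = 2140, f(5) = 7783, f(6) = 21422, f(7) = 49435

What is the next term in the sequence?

-1, 3, 337, 1793, 5643, 13639, 28013
4, 334, 1456, 3850, 7996, 14374
330, 1122, 2394, 4146, 6378
792, 1272, 1752, 2232
480, 480, 480
Fifth differences constant at 480.
2232 + 480 = 2712;  6378 + 2712 = 9090;  14374 + 9090 = 23464;  28013 + 23464 = 51477;  49435 + 51477 = 100912

100912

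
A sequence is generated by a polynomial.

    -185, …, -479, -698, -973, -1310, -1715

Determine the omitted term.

Using the last 5 terms:
-219, -275, -337, -405
-56, -62, -68
-6, -6
Constant third difference = -6.
Extend backward: -56 + 6 = -50;  -219 + 50 = -169;  -479 + 169 = -310

-310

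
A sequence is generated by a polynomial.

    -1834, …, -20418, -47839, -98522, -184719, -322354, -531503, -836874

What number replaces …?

Using the last 7 terms:
-27421, -50683, -86197, -137635, -209149, -305371
-23262, -35514, -51438, -71514, -96222
-12252, -15924, -20076, -24708
-3672, -4152, -4632
-480, -480
Constant fifth difference = -480.
Extend backward: -3672 + 480 = -3192;  -12252 + 3192 = -9060;  -23262 + 9060 = -14202;  -27421 + 14202 = -13219;  -20418 + 13219 = -7199

-7199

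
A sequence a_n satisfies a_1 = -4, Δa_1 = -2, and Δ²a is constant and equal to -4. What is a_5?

-36

Build the table forward from the leading diagonal:
D2: -4  -4  -4  -4  -4
D1: -2  -6  -10  -14  -18
a: -4  -6  -12  -22  -36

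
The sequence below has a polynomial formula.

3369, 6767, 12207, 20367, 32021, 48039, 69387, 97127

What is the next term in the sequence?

3398  5440  8160  11654  16018  21348  27740
2042  2720  3494  4364  5330  6392
678  774  870  966  1062
96  96  96  96
Constant fourth difference = 96, so extend:
1062 + 96 = 1158;  6392 + 1158 = 7550;  27740 + 7550 = 35290;  97127 + 35290 = 132417

132417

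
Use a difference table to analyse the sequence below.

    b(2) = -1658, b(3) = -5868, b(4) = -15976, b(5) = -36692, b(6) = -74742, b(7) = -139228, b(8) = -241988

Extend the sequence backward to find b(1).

First differences: -4210, -10108, -20716, -38050, -64486, -102760
Second differences: -5898, -10608, -17334, -26436, -38274
Third differences: -4710, -6726, -9102, -11838
Fourth differences: -2016, -2376, -2736
Fifth differences: -360, -360
The fifth differences are constant at -360.
Work back: -2016 + 360 = -1656;  -4710 + 1656 = -3054;  -5898 + 3054 = -2844;  -4210 + 2844 = -1366;  -1658 + 1366 = -292

-292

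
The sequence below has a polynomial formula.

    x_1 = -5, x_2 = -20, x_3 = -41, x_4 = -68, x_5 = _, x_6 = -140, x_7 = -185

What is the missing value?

-101

Using the first 4 terms:
D1: -15, -21, -27
D2: -6, -6
Constant second difference = -6.
Extend forward: -27 − 6 = -33;  -68 − 33 = -101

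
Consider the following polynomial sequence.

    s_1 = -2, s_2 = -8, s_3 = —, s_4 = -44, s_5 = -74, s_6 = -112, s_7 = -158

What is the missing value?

Using the last 4 terms:
-30, -38, -46
-8, -8
Constant second difference = -8.
Extend backward: -30 + 8 = -22;  -44 + 22 = -22

-22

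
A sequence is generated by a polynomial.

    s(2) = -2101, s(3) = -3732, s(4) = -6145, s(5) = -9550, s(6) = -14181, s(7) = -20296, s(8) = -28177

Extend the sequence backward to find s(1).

-1066

-1631, -2413, -3405, -4631, -6115, -7881
-782, -992, -1226, -1484, -1766
-210, -234, -258, -282
-24, -24, -24
The fourth differences are constant at -24.
Work back: -210 + 24 = -186;  -782 + 186 = -596;  -1631 + 596 = -1035;  -2101 + 1035 = -1066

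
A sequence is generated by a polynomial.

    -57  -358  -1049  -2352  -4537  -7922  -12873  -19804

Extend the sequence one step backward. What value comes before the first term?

-301  -691  -1303  -2185  -3385  -4951  -6931
-390  -612  -882  -1200  -1566  -1980
-222  -270  -318  -366  -414
-48  -48  -48  -48
The fourth differences are constant at -48.
Work back: -222 + 48 = -174;  -390 + 174 = -216;  -301 + 216 = -85;  -57 + 85 = 28

28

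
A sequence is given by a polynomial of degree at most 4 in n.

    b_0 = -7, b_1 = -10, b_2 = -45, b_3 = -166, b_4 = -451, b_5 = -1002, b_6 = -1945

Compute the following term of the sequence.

First differences: -3, -35, -121, -285, -551, -943
Second differences: -32, -86, -164, -266, -392
Third differences: -54, -78, -102, -126
Fourth differences: -24, -24, -24
Fourth differences constant at -24.
-126 − 24 = -150;  -392 − 150 = -542;  -943 − 542 = -1485;  -1945 − 1485 = -3430

-3430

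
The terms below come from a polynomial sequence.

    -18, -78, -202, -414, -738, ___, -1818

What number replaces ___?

Using the first 5 terms:
Δ: -60, -124, -212, -324
Δ²: -64, -88, -112
Δ³: -24, -24
Constant third difference = -24.
Extend forward: -112 − 24 = -136;  -324 − 136 = -460;  -738 − 460 = -1198

-1198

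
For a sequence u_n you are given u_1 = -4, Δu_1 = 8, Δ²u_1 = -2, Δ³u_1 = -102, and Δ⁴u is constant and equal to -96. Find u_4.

Build the table forward from the leading diagonal:
D4: -96  -96  -96  -96
D3: -102  -198  -294  -390
D2: -2  -104  -302  -596
D1: 8  6  -98  -400
u: -4  4  10  -88

-88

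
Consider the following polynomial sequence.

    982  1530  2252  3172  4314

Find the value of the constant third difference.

24

First differences: 548, 722, 920, 1142
Second differences: 174, 198, 222
Third differences: 24, 24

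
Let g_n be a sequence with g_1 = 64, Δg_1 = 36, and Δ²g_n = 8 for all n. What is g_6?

Build the table forward from the leading diagonal:
Second differences: 8, 8, 8, 8, 8, 8
First differences: 36, 44, 52, 60, 68, 76
g: 64, 100, 144, 196, 256, 324

324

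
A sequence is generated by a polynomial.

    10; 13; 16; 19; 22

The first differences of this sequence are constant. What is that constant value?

3

Δ: 3, 3, 3, 3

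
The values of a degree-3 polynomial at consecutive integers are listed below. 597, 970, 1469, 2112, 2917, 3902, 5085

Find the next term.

6484

Δ: 373  499  643  805  985  1183
Δ²: 126  144  162  180  198
Δ³: 18  18  18  18
Third differences constant at 18.
198 + 18 = 216;  1183 + 216 = 1399;  5085 + 1399 = 6484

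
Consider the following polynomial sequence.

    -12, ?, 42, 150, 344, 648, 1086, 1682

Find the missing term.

-4

Using the last 6 terms:
First differences: 108, 194, 304, 438, 596
Second differences: 86, 110, 134, 158
Third differences: 24, 24, 24
Constant third difference = 24.
Extend backward: 86 − 24 = 62;  108 − 62 = 46;  42 − 46 = -4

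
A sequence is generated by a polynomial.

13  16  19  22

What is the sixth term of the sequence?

3, 3, 3
The first differences are constant (3).
22 + 3 = 25
25 + 3 = 28

28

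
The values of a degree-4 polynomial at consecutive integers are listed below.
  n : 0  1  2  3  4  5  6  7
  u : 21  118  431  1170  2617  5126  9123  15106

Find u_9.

97, 313, 739, 1447, 2509, 3997, 5983
216, 426, 708, 1062, 1488, 1986
210, 282, 354, 426, 498
72, 72, 72, 72
The fourth differences are constant (72).
498 + 72 = 570;  1986 + 570 = 2556;  5983 + 2556 = 8539;  15106 + 8539 = 23645
570 + 72 = 642;  2556 + 642 = 3198;  8539 + 3198 = 11737;  23645 + 11737 = 35382

35382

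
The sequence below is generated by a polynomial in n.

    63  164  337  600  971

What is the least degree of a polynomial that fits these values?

First differences: 101, 173, 263, 371
Second differences: 72, 90, 108
Third differences: 18, 18
The third differences are constant, so the polynomial has degree 3.

3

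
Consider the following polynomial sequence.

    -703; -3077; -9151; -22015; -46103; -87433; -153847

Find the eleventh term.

-904463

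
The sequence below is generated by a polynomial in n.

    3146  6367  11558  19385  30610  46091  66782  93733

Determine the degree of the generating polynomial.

First differences: 3221, 5191, 7827, 11225, 15481, 20691, 26951
Second differences: 1970, 2636, 3398, 4256, 5210, 6260
Third differences: 666, 762, 858, 954, 1050
Fourth differences: 96, 96, 96, 96
The fourth differences are constant, so the polynomial has degree 4.

4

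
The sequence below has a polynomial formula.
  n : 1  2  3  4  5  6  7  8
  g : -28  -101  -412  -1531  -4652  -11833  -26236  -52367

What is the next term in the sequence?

D1: -73 , -311 , -1119 , -3121 , -7181 , -14403 , -26131
D2: -238 , -808 , -2002 , -4060 , -7222 , -11728
D3: -570 , -1194 , -2058 , -3162 , -4506
D4: -624 , -864 , -1104 , -1344
D5: -240 , -240 , -240
Fifth differences constant at -240.
-1344 − 240 = -1584;  -4506 − 1584 = -6090;  -11728 − 6090 = -17818;  -26131 − 17818 = -43949;  -52367 − 43949 = -96316

-96316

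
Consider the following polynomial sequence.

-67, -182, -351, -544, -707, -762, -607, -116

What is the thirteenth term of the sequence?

Δ: -115, -169, -193, -163, -55, 155, 491
Δ²: -54, -24, 30, 108, 210, 336
Δ³: 30, 54, 78, 102, 126
Δ⁴: 24, 24, 24, 24
The fourth differences are constant (24).
126 + 24 = 150;  336 + 150 = 486;  491 + 486 = 977;  -116 + 977 = 861
150 + 24 = 174;  486 + 174 = 660;  977 + 660 = 1637;  861 + 1637 = 2498
174 + 24 = 198;  660 + 198 = 858;  1637 + 858 = 2495;  2498 + 2495 = 4993
198 + 24 = 222;  858 + 222 = 1080;  2495 + 1080 = 3575;  4993 + 3575 = 8568
222 + 24 = 246;  1080 + 246 = 1326;  3575 + 1326 = 4901;  8568 + 4901 = 13469

13469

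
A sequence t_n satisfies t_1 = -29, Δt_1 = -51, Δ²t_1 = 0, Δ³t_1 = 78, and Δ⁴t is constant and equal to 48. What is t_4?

-104

Build the table forward from the leading diagonal:
Fourth differences: 48  48  48  48
Third differences: 78  126  174  222
Second differences: 0  78  204  378
First differences: -51  -51  27  231
t: -29  -80  -131  -104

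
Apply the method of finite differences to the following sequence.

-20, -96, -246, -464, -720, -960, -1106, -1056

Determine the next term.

-76 , -150 , -218 , -256 , -240 , -146 , 50
-74 , -68 , -38 , 16 , 94 , 196
6 , 30 , 54 , 78 , 102
24 , 24 , 24 , 24
Fourth differences constant at 24.
102 + 24 = 126;  196 + 126 = 322;  50 + 322 = 372;  -1056 + 372 = -684

-684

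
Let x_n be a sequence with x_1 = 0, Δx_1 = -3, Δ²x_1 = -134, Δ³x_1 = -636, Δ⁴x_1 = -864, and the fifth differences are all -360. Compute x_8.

-62895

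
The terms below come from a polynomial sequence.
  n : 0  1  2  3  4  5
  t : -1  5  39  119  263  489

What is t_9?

2573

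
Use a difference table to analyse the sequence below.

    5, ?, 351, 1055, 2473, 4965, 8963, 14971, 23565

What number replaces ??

Using the last 7 terms:
D1: 704, 1418, 2492, 3998, 6008, 8594
D2: 714, 1074, 1506, 2010, 2586
D3: 360, 432, 504, 576
D4: 72, 72, 72
Constant fourth difference = 72.
Extend backward: 360 − 72 = 288;  714 − 288 = 426;  704 − 426 = 278;  351 − 278 = 73

73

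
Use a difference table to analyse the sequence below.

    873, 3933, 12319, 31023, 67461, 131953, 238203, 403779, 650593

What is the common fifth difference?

480

Δ: 3060, 8386, 18704, 36438, 64492, 106250, 165576, 246814
Δ²: 5326, 10318, 17734, 28054, 41758, 59326, 81238
Δ³: 4992, 7416, 10320, 13704, 17568, 21912
Δ⁴: 2424, 2904, 3384, 3864, 4344
Δ⁵: 480, 480, 480, 480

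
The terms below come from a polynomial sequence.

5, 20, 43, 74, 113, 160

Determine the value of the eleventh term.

515

Δ: 15, 23, 31, 39, 47
Δ²: 8, 8, 8, 8
Second differences constant at 8.
47 + 8 = 55;  160 + 55 = 215
55 + 8 = 63;  215 + 63 = 278
63 + 8 = 71;  278 + 71 = 349
71 + 8 = 79;  349 + 79 = 428
79 + 8 = 87;  428 + 87 = 515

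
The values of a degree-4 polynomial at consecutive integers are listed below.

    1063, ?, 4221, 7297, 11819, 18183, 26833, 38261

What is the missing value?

Using the last 6 terms:
Δ: 3076, 4522, 6364, 8650, 11428
Δ²: 1446, 1842, 2286, 2778
Δ³: 396, 444, 492
Δ⁴: 48, 48
Constant fourth difference = 48.
Extend backward: 396 − 48 = 348;  1446 − 348 = 1098;  3076 − 1098 = 1978;  4221 − 1978 = 2243

2243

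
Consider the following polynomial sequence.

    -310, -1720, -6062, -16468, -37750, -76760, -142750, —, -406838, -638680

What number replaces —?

-247732

Using the first 7 terms:
-1410, -4342, -10406, -21282, -39010, -65990
-2932, -6064, -10876, -17728, -26980
-3132, -4812, -6852, -9252
-1680, -2040, -2400
-360, -360
Constant fifth difference = -360.
Extend forward: -2400 − 360 = -2760;  -9252 − 2760 = -12012;  -26980 − 12012 = -38992;  -65990 − 38992 = -104982;  -142750 − 104982 = -247732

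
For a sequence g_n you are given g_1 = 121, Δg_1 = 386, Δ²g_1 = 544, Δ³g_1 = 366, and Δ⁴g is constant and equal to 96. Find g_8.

30417

Build the table forward from the leading diagonal:
D4: 96, 96, 96, 96, 96, 96, 96, 96
D3: 366, 462, 558, 654, 750, 846, 942, 1038
D2: 544, 910, 1372, 1930, 2584, 3334, 4180, 5122
D1: 386, 930, 1840, 3212, 5142, 7726, 11060, 15240
g: 121, 507, 1437, 3277, 6489, 11631, 19357, 30417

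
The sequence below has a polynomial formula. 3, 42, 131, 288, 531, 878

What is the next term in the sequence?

D1: 39, 89, 157, 243, 347
D2: 50, 68, 86, 104
D3: 18, 18, 18
The third differences are constant (18).
104 + 18 = 122;  347 + 122 = 469;  878 + 469 = 1347

1347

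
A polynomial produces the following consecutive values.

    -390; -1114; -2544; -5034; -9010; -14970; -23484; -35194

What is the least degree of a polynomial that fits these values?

4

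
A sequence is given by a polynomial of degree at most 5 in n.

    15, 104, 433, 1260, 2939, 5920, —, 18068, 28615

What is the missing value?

10749

Using the first 6 terms:
First differences: 89, 329, 827, 1679, 2981
Second differences: 240, 498, 852, 1302
Third differences: 258, 354, 450
Fourth differences: 96, 96
Constant fourth difference = 96.
Extend forward: 450 + 96 = 546;  1302 + 546 = 1848;  2981 + 1848 = 4829;  5920 + 4829 = 10749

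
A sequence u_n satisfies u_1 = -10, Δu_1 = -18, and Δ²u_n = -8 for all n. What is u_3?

-54

Build the table forward from the leading diagonal:
D2: -8  -8  -8
D1: -18  -26  -34
u: -10  -28  -54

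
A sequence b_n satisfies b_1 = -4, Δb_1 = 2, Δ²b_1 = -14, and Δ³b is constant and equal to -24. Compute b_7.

Build the table forward from the leading diagonal:
D3: -24, -24, -24, -24, -24, -24, -24
D2: -14, -38, -62, -86, -110, -134, -158
D1: 2, -12, -50, -112, -198, -308, -442
b: -4, -2, -14, -64, -176, -374, -682

-682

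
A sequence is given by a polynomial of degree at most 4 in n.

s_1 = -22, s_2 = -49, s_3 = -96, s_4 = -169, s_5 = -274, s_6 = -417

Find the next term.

First differences: -27, -47, -73, -105, -143
Second differences: -20, -26, -32, -38
Third differences: -6, -6, -6
Third differences constant at -6.
-38 − 6 = -44;  -143 − 44 = -187;  -417 − 187 = -604

-604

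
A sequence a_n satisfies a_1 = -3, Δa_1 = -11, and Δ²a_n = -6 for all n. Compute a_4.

-54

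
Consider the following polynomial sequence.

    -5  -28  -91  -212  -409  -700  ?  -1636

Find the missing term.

Using the first 6 terms:
-23, -63, -121, -197, -291
-40, -58, -76, -94
-18, -18, -18
Constant third difference = -18.
Extend forward: -94 − 18 = -112;  -291 − 112 = -403;  -700 − 403 = -1103

-1103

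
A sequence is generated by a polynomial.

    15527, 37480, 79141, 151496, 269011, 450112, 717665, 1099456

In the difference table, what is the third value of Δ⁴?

4440

Δ: 21953, 41661, 72355, 117515, 181101, 267553, 381791
Δ²: 19708, 30694, 45160, 63586, 86452, 114238
Δ³: 10986, 14466, 18426, 22866, 27786
Δ⁴: 3480, 3960, 4440, 4920
Δ⁵: 480, 480, 480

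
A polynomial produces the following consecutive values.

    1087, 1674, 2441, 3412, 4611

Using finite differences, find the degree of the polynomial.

3

First differences: 587, 767, 971, 1199
Second differences: 180, 204, 228
Third differences: 24, 24
The third differences are constant, so the polynomial has degree 3.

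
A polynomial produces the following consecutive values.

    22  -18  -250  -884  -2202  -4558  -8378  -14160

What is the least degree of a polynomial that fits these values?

-40, -232, -634, -1318, -2356, -3820, -5782
-192, -402, -684, -1038, -1464, -1962
-210, -282, -354, -426, -498
-72, -72, -72, -72
The fourth differences are constant, so the polynomial has degree 4.

4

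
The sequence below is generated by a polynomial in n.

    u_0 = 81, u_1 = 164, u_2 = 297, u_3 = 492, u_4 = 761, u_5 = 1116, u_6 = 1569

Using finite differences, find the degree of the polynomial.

D1: 83, 133, 195, 269, 355, 453
D2: 50, 62, 74, 86, 98
D3: 12, 12, 12, 12
The third differences are constant, so the polynomial has degree 3.

3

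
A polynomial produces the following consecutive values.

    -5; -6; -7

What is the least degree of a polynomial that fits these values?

1

-1, -1
The first differences are constant, so the polynomial has degree 1.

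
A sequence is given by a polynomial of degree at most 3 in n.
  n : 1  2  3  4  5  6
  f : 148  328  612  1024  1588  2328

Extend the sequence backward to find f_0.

First differences: 180  284  412  564  740
Second differences: 104  128  152  176
Third differences: 24  24  24
The third differences are constant at 24.
Work back: 104 − 24 = 80;  180 − 80 = 100;  148 − 100 = 48

48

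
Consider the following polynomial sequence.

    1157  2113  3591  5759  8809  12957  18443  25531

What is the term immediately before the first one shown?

D1: 956, 1478, 2168, 3050, 4148, 5486, 7088
D2: 522, 690, 882, 1098, 1338, 1602
D3: 168, 192, 216, 240, 264
D4: 24, 24, 24, 24
The fourth differences are constant at 24.
Work back: 168 − 24 = 144;  522 − 144 = 378;  956 − 378 = 578;  1157 − 578 = 579

579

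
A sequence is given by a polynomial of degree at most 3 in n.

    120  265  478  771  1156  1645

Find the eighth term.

2983

First differences: 145 , 213 , 293 , 385 , 489
Second differences: 68 , 80 , 92 , 104
Third differences: 12 , 12 , 12
Constant third difference = 12, so extend:
104 + 12 = 116;  489 + 116 = 605;  1645 + 605 = 2250
116 + 12 = 128;  605 + 128 = 733;  2250 + 733 = 2983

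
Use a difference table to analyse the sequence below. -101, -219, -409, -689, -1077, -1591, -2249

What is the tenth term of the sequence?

-5267

Δ: -118  -190  -280  -388  -514  -658
Δ²: -72  -90  -108  -126  -144
Δ³: -18  -18  -18  -18
The third differences are constant (-18).
-144 − 18 = -162;  -658 − 162 = -820;  -2249 − 820 = -3069
-162 − 18 = -180;  -820 − 180 = -1000;  -3069 − 1000 = -4069
-180 − 18 = -198;  -1000 − 198 = -1198;  -4069 − 1198 = -5267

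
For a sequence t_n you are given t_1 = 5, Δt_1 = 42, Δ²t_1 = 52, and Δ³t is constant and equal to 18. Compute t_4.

305

Build the table forward from the leading diagonal:
Δ³: 18  18  18  18
Δ²: 52  70  88  106
Δ: 42  94  164  252
t: 5  47  141  305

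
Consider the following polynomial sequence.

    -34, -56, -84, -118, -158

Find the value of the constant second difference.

D1: -22, -28, -34, -40
D2: -6, -6, -6

-6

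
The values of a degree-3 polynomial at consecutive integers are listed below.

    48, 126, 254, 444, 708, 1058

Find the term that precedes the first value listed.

First differences: 78, 128, 190, 264, 350
Second differences: 50, 62, 74, 86
Third differences: 12, 12, 12
The third differences are constant at 12.
Work back: 50 − 12 = 38;  78 − 38 = 40;  48 − 40 = 8

8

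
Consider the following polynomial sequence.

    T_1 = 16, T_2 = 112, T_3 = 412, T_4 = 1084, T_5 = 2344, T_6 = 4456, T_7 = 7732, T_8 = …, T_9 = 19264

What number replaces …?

12532

Using the first 7 terms:
Δ: 96  300  672  1260  2112  3276
Δ²: 204  372  588  852  1164
Δ³: 168  216  264  312
Δ⁴: 48  48  48
Constant fourth difference = 48.
Extend forward: 312 + 48 = 360;  1164 + 360 = 1524;  3276 + 1524 = 4800;  7732 + 4800 = 12532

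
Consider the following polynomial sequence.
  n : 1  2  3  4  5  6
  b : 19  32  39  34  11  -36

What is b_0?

6

First differences: 13  7  -5  -23  -47
Second differences: -6  -12  -18  -24
Third differences: -6  -6  -6
The third differences are constant at -6.
Work back: -6 + 6 = 0;  13 + 0 = 13;  19 − 13 = 6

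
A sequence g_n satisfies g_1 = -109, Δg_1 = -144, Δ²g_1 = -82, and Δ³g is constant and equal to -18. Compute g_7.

-2563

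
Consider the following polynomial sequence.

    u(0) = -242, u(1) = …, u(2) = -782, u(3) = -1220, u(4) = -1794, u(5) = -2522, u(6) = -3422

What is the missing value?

Using the last 5 terms:
D1: -438  -574  -728  -900
D2: -136  -154  -172
D3: -18  -18
Constant third difference = -18.
Extend backward: -136 + 18 = -118;  -438 + 118 = -320;  -782 + 320 = -462

-462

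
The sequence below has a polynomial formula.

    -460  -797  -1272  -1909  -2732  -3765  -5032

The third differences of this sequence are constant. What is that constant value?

D1: -337, -475, -637, -823, -1033, -1267
D2: -138, -162, -186, -210, -234
D3: -24, -24, -24, -24

-24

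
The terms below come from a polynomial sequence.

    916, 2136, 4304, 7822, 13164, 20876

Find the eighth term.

45954

First differences: 1220, 2168, 3518, 5342, 7712
Second differences: 948, 1350, 1824, 2370
Third differences: 402, 474, 546
Fourth differences: 72, 72
Constant fourth difference = 72, so extend:
546 + 72 = 618;  2370 + 618 = 2988;  7712 + 2988 = 10700;  20876 + 10700 = 31576
618 + 72 = 690;  2988 + 690 = 3678;  10700 + 3678 = 14378;  31576 + 14378 = 45954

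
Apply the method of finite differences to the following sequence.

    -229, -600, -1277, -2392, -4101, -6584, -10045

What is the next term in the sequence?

-14712

D1: -371, -677, -1115, -1709, -2483, -3461
D2: -306, -438, -594, -774, -978
D3: -132, -156, -180, -204
D4: -24, -24, -24
Fourth differences constant at -24.
-204 − 24 = -228;  -978 − 228 = -1206;  -3461 − 1206 = -4667;  -10045 − 4667 = -14712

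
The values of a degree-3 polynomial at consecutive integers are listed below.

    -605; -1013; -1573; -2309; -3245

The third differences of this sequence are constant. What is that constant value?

Δ: -408, -560, -736, -936
Δ²: -152, -176, -200
Δ³: -24, -24

-24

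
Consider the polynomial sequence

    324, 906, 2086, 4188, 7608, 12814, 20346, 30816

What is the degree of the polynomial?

4

First differences: 582, 1180, 2102, 3420, 5206, 7532, 10470
Second differences: 598, 922, 1318, 1786, 2326, 2938
Third differences: 324, 396, 468, 540, 612
Fourth differences: 72, 72, 72, 72
The fourth differences are constant, so the polynomial has degree 4.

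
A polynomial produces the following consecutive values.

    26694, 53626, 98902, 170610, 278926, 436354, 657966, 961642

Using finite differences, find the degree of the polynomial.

Δ: 26932, 45276, 71708, 108316, 157428, 221612, 303676
Δ²: 18344, 26432, 36608, 49112, 64184, 82064
Δ³: 8088, 10176, 12504, 15072, 17880
Δ⁴: 2088, 2328, 2568, 2808
Δ⁵: 240, 240, 240
The fifth differences are constant, so the polynomial has degree 5.

5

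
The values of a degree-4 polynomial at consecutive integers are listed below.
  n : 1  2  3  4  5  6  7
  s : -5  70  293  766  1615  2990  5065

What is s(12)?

D1: 75, 223, 473, 849, 1375, 2075
D2: 148, 250, 376, 526, 700
D3: 102, 126, 150, 174
D4: 24, 24, 24
Constant fourth difference = 24, so extend:
174 + 24 = 198;  700 + 198 = 898;  2075 + 898 = 2973;  5065 + 2973 = 8038
198 + 24 = 222;  898 + 222 = 1120;  2973 + 1120 = 4093;  8038 + 4093 = 12131
222 + 24 = 246;  1120 + 246 = 1366;  4093 + 1366 = 5459;  12131 + 5459 = 17590
246 + 24 = 270;  1366 + 270 = 1636;  5459 + 1636 = 7095;  17590 + 7095 = 24685
270 + 24 = 294;  1636 + 294 = 1930;  7095 + 1930 = 9025;  24685 + 9025 = 33710

33710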